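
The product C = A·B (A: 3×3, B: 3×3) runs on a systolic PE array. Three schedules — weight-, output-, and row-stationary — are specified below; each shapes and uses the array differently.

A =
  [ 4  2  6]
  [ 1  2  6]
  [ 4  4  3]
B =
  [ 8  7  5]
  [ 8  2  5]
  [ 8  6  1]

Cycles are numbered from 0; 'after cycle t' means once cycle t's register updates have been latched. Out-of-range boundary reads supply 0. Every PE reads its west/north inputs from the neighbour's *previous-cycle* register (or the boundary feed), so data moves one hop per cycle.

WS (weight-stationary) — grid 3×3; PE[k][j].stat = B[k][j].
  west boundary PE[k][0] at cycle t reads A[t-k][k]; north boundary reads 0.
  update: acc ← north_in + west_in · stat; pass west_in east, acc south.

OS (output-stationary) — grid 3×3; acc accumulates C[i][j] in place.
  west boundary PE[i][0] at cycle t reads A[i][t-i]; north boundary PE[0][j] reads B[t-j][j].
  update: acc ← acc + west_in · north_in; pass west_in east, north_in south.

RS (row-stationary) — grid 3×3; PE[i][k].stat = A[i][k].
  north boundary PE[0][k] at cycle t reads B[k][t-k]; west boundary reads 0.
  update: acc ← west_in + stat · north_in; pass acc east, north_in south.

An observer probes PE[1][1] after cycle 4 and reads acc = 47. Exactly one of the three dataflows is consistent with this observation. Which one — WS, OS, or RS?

WS (3×3 grid), PE[1][1]:
  [0] (1,1) acc=0 (h:0 v:0)
  [1] (1,1) acc=0 (h:0 v:0)
  [2] (1,1) acc=32 (h:2 v:32)
  [3] (1,1) acc=11 (h:2 v:11)
  [4] (1,1) acc=36 (h:4 v:36)
OS (3×3 grid), PE[1][1]:
  [0] (1,1) acc=0 (h:0 v:0)
  [1] (1,1) acc=0 (h:0 v:0)
  [2] (1,1) acc=7 (h:1 v:7)
  [3] (1,1) acc=11 (h:2 v:2)
  [4] (1,1) acc=47 (h:6 v:6)
RS (3×3 grid), PE[1][1]:
  [0] (1,1) acc=0 (h:0 v:0)
  [1] (1,1) acc=0 (h:0 v:0)
  [2] (1,1) acc=24 (h:24 v:8)
  [3] (1,1) acc=11 (h:11 v:2)
  [4] (1,1) acc=15 (h:15 v:5)

dataflow = OS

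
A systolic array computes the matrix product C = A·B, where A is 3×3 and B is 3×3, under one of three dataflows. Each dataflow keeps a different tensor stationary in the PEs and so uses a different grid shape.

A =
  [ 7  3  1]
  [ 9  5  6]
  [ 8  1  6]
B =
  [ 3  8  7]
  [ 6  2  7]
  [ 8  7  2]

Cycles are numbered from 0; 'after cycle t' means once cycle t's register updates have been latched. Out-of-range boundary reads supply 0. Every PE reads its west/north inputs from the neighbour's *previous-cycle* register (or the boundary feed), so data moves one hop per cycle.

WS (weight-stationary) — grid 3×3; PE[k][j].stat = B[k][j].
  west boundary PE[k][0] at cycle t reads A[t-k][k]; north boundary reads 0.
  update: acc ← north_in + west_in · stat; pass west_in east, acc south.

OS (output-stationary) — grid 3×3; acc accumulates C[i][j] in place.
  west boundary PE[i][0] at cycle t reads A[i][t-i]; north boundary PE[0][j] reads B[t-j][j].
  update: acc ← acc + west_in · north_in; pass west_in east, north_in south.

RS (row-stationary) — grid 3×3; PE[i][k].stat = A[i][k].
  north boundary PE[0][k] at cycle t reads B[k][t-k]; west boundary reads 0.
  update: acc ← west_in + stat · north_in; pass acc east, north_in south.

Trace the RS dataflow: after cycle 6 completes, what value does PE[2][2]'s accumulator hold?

RS on a 3×3 grid — tracing PE[2][2] and its feeders:
  0: (1,2).acc=0  regs=<0,0>
  0: (2,1).acc=0  regs=<0,0>
  0: (2,2).acc=0  regs=<0,0>
  1: (1,2).acc=0  regs=<0,0>
  1: (2,1).acc=0  regs=<0,0>
  1: (2,2).acc=0  regs=<0,0>
  2: (1,2).acc=0  regs=<0,0>
  2: (2,1).acc=0  regs=<0,0>
  2: (2,2).acc=0  regs=<0,0>
  3: (1,2).acc=105  regs=<105,8>
  3: (2,1).acc=30  regs=<30,6>
  3: (2,2).acc=0  regs=<0,0>
  4: (1,2).acc=124  regs=<124,7>
  4: (2,1).acc=66  regs=<66,2>
  4: (2,2).acc=78  regs=<78,8>
  5: (1,2).acc=110  regs=<110,2>
  5: (2,1).acc=63  regs=<63,7>
  5: (2,2).acc=108  regs=<108,7>
  6: (1,2).acc=0  regs=<0,0>
  6: (2,1).acc=0  regs=<0,0>
  6: (2,2).acc=75  regs=<75,2>

PE[2][2].acc = 75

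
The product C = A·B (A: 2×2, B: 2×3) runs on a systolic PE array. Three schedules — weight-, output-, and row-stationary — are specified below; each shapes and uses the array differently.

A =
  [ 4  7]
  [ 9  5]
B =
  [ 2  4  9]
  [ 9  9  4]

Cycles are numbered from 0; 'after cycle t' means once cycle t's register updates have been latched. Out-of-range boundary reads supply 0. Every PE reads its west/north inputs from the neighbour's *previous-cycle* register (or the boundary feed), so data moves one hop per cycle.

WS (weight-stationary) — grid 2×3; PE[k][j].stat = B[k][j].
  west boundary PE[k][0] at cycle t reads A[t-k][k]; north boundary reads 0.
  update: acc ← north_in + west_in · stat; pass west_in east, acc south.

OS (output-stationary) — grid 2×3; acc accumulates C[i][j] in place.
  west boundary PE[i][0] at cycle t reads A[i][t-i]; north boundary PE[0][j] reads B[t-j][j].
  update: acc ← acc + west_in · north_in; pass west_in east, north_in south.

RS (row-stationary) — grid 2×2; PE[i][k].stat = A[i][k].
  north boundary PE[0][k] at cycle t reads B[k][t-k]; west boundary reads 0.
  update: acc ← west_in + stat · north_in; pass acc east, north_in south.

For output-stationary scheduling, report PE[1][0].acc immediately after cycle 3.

PE[1][0].acc = 63

OS on a 2×3 grid — tracing PE[1][0] and its feeders:
  step 0 · PE0,0: acc=8; fwd→4 fwd↓2
  step 0 · PE1,0: acc=0; fwd→0 fwd↓0
  step 1 · PE0,0: acc=71; fwd→7 fwd↓9
  step 1 · PE1,0: acc=18; fwd→9 fwd↓2
  step 2 · PE0,0: acc=71; fwd→0 fwd↓0
  step 2 · PE1,0: acc=63; fwd→5 fwd↓9
  step 3 · PE0,0: acc=71; fwd→0 fwd↓0
  step 3 · PE1,0: acc=63; fwd→0 fwd↓0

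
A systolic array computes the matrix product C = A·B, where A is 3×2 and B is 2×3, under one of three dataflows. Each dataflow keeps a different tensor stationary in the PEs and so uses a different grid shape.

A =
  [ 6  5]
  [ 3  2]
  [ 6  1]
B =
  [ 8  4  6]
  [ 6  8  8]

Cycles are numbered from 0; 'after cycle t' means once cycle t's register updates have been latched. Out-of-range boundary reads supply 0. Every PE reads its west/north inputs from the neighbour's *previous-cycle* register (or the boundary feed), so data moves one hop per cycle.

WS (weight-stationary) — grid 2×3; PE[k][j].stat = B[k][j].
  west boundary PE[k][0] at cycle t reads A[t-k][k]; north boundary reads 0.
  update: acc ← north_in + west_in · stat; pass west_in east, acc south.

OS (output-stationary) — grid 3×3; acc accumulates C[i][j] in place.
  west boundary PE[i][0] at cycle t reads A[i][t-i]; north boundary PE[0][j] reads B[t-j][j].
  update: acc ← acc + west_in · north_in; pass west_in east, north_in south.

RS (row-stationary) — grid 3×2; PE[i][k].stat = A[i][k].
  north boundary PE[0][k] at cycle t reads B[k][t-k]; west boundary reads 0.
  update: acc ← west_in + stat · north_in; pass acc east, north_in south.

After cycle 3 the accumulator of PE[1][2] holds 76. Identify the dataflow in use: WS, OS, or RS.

dataflow = WS

— WS: 2×3; PE[1][2] trace:
  @0  [1,2]  acc 0  |  →0  ↓0
  @1  [1,2]  acc 0  |  →0  ↓0
  @2  [1,2]  acc 0  |  →0  ↓0
  @3  [1,2]  acc 76  |  →5  ↓76
— OS: 3×3; PE[1][2] trace:
  @0  [1,2]  acc 0  |  →0  ↓0
  @1  [1,2]  acc 0  |  →0  ↓0
  @2  [1,2]  acc 0  |  →0  ↓0
  @3  [1,2]  acc 18  |  →3  ↓6
— RS: 3×2 array has no PE[1][2].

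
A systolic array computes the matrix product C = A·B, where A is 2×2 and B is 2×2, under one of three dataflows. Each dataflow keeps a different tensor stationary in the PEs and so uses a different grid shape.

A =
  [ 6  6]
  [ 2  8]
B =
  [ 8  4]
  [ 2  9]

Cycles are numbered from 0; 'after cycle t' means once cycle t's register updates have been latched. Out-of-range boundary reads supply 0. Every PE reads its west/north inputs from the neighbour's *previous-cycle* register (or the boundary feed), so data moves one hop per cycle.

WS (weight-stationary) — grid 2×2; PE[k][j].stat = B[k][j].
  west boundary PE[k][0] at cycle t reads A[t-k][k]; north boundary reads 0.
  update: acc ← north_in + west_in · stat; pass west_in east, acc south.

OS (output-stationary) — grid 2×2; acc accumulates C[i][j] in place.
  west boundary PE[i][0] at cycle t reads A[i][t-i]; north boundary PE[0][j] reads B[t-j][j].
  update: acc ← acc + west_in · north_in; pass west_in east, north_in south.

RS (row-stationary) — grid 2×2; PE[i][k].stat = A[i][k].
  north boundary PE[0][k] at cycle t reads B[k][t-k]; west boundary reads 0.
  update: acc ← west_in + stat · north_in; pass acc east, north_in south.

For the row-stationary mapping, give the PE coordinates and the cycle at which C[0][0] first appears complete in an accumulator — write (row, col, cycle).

RS — PE[0][1] is where C[0][0] collects:
  cycle 0: PE[0][1] → acc 0, east 0, south 0
  cycle 1: PE[0][1] → acc 60, east 60, south 2

(row, col, cycle) = (0, 1, 1)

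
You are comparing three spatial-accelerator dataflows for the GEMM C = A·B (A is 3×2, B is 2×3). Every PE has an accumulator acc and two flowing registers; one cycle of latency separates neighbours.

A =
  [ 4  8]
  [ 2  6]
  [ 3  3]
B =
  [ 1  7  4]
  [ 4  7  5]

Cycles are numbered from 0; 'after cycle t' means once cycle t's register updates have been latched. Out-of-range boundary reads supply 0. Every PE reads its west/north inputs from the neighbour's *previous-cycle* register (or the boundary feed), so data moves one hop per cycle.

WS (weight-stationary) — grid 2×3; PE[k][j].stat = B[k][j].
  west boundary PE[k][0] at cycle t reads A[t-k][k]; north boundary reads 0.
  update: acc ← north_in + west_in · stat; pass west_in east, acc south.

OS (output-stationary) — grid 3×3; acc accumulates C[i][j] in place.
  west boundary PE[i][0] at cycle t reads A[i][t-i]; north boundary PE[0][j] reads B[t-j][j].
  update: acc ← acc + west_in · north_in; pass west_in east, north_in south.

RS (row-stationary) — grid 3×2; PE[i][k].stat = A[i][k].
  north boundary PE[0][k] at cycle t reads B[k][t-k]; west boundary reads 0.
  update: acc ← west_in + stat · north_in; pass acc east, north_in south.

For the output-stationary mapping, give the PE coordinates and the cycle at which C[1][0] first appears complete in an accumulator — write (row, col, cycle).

(row, col, cycle) = (1, 0, 2)

OS — PE[1][0] is where C[1][0] collects:
  cycle 0: PE[1][0] → acc 0, east 0, south 0
  cycle 1: PE[1][0] → acc 2, east 2, south 1
  cycle 2: PE[1][0] → acc 26, east 6, south 4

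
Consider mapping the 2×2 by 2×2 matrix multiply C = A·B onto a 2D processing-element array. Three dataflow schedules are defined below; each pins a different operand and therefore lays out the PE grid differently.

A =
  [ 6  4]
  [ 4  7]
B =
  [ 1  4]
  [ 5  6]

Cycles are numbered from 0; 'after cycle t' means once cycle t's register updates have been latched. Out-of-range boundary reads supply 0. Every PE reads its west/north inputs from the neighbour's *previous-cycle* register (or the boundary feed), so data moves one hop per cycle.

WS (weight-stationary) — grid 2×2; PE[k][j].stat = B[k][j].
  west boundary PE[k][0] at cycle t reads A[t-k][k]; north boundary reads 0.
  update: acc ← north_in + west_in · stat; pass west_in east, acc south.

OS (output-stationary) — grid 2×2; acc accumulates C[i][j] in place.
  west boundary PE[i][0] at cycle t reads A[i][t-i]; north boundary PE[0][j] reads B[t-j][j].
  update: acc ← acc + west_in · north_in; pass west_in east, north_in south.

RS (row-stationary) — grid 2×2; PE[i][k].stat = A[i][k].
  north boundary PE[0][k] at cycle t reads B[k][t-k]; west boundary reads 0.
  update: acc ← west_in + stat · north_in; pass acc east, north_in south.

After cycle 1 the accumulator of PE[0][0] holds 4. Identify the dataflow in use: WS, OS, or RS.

WS [2×2] PE[0][0] across cycles:
  after 0 — PE[0][0] acc=6, pass-E 6, pass-S 6
  after 1 — PE[0][0] acc=4, pass-E 4, pass-S 4
OS [2×2] PE[0][0] across cycles:
  after 0 — PE[0][0] acc=6, pass-E 6, pass-S 1
  after 1 — PE[0][0] acc=26, pass-E 4, pass-S 5
RS [2×2] PE[0][0] across cycles:
  after 0 — PE[0][0] acc=6, pass-E 6, pass-S 1
  after 1 — PE[0][0] acc=24, pass-E 24, pass-S 4

dataflow = WS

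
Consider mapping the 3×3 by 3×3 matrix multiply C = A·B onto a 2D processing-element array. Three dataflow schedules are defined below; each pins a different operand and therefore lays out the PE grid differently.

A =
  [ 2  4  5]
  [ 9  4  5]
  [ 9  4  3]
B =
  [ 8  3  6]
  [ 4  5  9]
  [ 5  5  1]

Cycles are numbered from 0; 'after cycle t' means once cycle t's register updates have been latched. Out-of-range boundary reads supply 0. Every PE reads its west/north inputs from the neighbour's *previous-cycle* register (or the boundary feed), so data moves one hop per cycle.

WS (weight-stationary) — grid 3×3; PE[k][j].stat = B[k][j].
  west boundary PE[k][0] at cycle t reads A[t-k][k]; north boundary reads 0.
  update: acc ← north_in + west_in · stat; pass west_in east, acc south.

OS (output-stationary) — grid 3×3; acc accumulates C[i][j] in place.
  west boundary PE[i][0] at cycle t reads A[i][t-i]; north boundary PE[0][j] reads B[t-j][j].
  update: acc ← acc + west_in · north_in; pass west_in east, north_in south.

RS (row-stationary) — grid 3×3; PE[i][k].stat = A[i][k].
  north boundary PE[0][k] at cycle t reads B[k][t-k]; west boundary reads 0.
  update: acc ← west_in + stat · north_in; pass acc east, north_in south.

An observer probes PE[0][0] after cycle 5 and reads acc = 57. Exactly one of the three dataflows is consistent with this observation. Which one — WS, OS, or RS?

dataflow = OS

WS (3×3 grid), PE[0][0]:
  after 0 — PE[0][0] acc=16, pass-E 2, pass-S 16
  after 1 — PE[0][0] acc=72, pass-E 9, pass-S 72
  after 2 — PE[0][0] acc=72, pass-E 9, pass-S 72
  after 3 — PE[0][0] acc=0, pass-E 0, pass-S 0
  after 4 — PE[0][0] acc=0, pass-E 0, pass-S 0
  after 5 — PE[0][0] acc=0, pass-E 0, pass-S 0
OS (3×3 grid), PE[0][0]:
  after 0 — PE[0][0] acc=16, pass-E 2, pass-S 8
  after 1 — PE[0][0] acc=32, pass-E 4, pass-S 4
  after 2 — PE[0][0] acc=57, pass-E 5, pass-S 5
  after 3 — PE[0][0] acc=57, pass-E 0, pass-S 0
  after 4 — PE[0][0] acc=57, pass-E 0, pass-S 0
  after 5 — PE[0][0] acc=57, pass-E 0, pass-S 0
RS (3×3 grid), PE[0][0]:
  after 0 — PE[0][0] acc=16, pass-E 16, pass-S 8
  after 1 — PE[0][0] acc=6, pass-E 6, pass-S 3
  after 2 — PE[0][0] acc=12, pass-E 12, pass-S 6
  after 3 — PE[0][0] acc=0, pass-E 0, pass-S 0
  after 4 — PE[0][0] acc=0, pass-E 0, pass-S 0
  after 5 — PE[0][0] acc=0, pass-E 0, pass-S 0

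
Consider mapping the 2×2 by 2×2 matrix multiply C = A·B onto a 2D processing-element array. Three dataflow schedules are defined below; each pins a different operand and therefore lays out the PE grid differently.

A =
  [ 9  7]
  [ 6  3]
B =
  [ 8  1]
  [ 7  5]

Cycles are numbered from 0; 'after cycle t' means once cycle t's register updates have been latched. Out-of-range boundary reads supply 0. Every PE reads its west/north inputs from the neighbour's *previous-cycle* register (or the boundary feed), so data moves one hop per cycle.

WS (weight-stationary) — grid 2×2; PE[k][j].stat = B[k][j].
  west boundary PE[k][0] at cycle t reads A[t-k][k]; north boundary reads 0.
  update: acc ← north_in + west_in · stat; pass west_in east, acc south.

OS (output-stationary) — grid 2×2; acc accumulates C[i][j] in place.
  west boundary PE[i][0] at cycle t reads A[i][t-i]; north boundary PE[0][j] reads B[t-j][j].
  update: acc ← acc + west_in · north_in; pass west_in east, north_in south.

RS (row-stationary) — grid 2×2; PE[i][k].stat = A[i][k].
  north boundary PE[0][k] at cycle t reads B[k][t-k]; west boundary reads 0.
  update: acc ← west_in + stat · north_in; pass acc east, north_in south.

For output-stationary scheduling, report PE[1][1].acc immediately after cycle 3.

OS 2×2: PE[1][1] cycle-by-cycle (with neighbour feeds):
  t=0 PE[0][1]: acc=0 h=0 v=0
  t=0 PE[1][0]: acc=0 h=0 v=0
  t=0 PE[1][1]: acc=0 h=0 v=0
  t=1 PE[0][1]: acc=9 h=9 v=1
  t=1 PE[1][0]: acc=48 h=6 v=8
  t=1 PE[1][1]: acc=0 h=0 v=0
  t=2 PE[0][1]: acc=44 h=7 v=5
  t=2 PE[1][0]: acc=69 h=3 v=7
  t=2 PE[1][1]: acc=6 h=6 v=1
  t=3 PE[0][1]: acc=44 h=0 v=0
  t=3 PE[1][0]: acc=69 h=0 v=0
  t=3 PE[1][1]: acc=21 h=3 v=5

PE[1][1].acc = 21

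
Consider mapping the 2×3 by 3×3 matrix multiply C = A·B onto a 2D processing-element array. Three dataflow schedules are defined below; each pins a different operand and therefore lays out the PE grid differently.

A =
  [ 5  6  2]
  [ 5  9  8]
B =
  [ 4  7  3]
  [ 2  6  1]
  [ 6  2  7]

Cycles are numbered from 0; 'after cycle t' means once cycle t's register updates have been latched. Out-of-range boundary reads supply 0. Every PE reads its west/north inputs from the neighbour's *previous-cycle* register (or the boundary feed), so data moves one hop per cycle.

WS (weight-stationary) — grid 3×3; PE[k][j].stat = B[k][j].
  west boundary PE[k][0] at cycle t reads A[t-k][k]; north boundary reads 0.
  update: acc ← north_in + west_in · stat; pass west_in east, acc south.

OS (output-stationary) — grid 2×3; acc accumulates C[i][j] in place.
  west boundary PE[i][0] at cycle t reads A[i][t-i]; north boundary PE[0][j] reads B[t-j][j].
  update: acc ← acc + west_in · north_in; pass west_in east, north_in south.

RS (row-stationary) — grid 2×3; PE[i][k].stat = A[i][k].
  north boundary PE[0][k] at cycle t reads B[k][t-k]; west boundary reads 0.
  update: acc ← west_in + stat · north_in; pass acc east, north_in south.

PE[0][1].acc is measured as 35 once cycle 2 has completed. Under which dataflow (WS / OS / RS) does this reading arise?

Under WS (3×3), PE[0][1]:
  after 0 — PE[0][1] acc=0, pass-E 0, pass-S 0
  after 1 — PE[0][1] acc=35, pass-E 5, pass-S 35
  after 2 — PE[0][1] acc=35, pass-E 5, pass-S 35
Under OS (2×3), PE[0][1]:
  after 0 — PE[0][1] acc=0, pass-E 0, pass-S 0
  after 1 — PE[0][1] acc=35, pass-E 5, pass-S 7
  after 2 — PE[0][1] acc=71, pass-E 6, pass-S 6
Under RS (2×3), PE[0][1]:
  after 0 — PE[0][1] acc=0, pass-E 0, pass-S 0
  after 1 — PE[0][1] acc=32, pass-E 32, pass-S 2
  after 2 — PE[0][1] acc=71, pass-E 71, pass-S 6

dataflow = WS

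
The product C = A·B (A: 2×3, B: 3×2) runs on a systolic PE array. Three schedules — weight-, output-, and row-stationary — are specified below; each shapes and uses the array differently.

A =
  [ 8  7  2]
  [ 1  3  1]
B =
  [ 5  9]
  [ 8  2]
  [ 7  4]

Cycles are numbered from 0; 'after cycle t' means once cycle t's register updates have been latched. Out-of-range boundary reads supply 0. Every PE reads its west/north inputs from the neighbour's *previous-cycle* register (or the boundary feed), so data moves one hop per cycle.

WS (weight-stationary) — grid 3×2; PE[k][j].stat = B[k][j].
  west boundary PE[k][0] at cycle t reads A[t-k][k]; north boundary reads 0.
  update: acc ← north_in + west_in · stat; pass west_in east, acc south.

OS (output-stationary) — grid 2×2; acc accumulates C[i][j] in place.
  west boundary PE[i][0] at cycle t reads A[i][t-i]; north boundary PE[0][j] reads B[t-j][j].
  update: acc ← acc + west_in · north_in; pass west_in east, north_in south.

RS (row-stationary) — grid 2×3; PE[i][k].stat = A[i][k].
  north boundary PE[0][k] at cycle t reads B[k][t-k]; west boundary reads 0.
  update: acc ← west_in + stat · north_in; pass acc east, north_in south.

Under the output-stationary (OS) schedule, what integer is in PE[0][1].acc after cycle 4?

OS on a 2×2 grid — tracing PE[0][1] and its feeders:
  0: (0,0).acc=40  regs=<8,5>
  0: (0,1).acc=0  regs=<0,0>
  1: (0,0).acc=96  regs=<7,8>
  1: (0,1).acc=72  regs=<8,9>
  2: (0,0).acc=110  regs=<2,7>
  2: (0,1).acc=86  regs=<7,2>
  3: (0,0).acc=110  regs=<0,0>
  3: (0,1).acc=94  regs=<2,4>
  4: (0,0).acc=110  regs=<0,0>
  4: (0,1).acc=94  regs=<0,0>

PE[0][1].acc = 94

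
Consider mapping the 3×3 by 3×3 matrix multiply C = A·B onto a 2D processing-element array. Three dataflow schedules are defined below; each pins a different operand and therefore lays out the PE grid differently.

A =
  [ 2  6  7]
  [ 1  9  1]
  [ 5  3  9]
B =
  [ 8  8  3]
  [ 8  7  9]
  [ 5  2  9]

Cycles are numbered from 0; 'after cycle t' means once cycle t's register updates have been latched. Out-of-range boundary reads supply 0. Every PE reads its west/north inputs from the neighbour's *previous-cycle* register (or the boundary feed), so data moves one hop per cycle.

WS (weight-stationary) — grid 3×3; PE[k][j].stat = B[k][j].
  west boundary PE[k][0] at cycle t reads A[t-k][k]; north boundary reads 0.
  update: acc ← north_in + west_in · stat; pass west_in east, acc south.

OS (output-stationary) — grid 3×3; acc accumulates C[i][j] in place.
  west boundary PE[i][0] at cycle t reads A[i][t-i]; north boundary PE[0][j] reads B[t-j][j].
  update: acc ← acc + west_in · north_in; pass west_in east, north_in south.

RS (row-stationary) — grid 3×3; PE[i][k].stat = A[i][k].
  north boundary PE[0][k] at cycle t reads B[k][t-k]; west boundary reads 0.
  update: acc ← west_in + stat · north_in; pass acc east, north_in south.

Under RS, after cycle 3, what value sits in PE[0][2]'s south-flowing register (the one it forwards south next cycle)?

register = 2

RS (3×3). Following PE[0][2] plus its west/north inputs:
  0: (0,1).acc=0  regs=<0,0>
  0: (0,2).acc=0  regs=<0,0>
  1: (0,1).acc=64  regs=<64,8>
  1: (0,2).acc=0  regs=<0,0>
  2: (0,1).acc=58  regs=<58,7>
  2: (0,2).acc=99  regs=<99,5>
  3: (0,1).acc=60  regs=<60,9>
  3: (0,2).acc=72  regs=<72,2>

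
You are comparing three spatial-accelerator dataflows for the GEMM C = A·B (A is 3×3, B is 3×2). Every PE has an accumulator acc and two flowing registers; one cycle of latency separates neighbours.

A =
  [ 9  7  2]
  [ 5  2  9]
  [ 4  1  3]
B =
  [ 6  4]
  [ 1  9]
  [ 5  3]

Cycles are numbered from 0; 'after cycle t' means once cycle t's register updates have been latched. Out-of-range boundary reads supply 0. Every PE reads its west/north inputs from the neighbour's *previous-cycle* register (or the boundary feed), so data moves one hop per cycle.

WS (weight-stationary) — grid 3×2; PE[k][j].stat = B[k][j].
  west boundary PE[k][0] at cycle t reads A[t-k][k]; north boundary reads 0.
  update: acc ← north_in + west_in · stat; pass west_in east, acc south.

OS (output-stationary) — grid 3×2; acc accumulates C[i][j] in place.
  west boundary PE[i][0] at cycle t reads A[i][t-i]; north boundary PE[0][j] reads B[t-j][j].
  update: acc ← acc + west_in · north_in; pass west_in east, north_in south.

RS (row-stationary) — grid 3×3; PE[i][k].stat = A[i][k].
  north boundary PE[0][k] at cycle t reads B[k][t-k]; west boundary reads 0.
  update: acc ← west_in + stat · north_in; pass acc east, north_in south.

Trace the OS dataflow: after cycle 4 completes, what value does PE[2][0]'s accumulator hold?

PE[2][0].acc = 40

OS on a 3×2 grid — tracing PE[2][0] and its feeders:
  [0] (1,0) acc=0 (h:0 v:0)
  [0] (2,0) acc=0 (h:0 v:0)
  [1] (1,0) acc=30 (h:5 v:6)
  [1] (2,0) acc=0 (h:0 v:0)
  [2] (1,0) acc=32 (h:2 v:1)
  [2] (2,0) acc=24 (h:4 v:6)
  [3] (1,0) acc=77 (h:9 v:5)
  [3] (2,0) acc=25 (h:1 v:1)
  [4] (1,0) acc=77 (h:0 v:0)
  [4] (2,0) acc=40 (h:3 v:5)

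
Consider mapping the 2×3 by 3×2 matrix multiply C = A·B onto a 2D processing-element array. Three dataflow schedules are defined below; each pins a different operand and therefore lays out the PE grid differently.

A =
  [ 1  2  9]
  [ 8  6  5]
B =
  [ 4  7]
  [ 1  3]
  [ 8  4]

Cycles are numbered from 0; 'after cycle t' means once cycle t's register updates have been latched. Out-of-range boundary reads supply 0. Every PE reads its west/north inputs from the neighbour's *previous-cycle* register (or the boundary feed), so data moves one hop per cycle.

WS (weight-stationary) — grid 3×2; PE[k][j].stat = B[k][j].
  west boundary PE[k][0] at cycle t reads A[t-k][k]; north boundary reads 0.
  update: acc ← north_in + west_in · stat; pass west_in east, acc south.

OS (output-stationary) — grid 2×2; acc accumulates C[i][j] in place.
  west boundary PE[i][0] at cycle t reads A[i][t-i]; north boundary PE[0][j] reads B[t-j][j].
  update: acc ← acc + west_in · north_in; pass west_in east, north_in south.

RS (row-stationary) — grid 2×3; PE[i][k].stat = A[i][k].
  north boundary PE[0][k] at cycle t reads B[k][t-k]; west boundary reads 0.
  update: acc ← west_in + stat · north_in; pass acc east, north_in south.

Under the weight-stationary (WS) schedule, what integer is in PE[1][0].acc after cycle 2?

PE[1][0].acc = 38

WS (3×2). Following PE[1][0] plus its west/north inputs:
  @0  [0,0]  acc 4  |  →1  ↓4
  @0  [1,0]  acc 0  |  →0  ↓0
  @1  [0,0]  acc 32  |  →8  ↓32
  @1  [1,0]  acc 6  |  →2  ↓6
  @2  [0,0]  acc 0  |  →0  ↓0
  @2  [1,0]  acc 38  |  →6  ↓38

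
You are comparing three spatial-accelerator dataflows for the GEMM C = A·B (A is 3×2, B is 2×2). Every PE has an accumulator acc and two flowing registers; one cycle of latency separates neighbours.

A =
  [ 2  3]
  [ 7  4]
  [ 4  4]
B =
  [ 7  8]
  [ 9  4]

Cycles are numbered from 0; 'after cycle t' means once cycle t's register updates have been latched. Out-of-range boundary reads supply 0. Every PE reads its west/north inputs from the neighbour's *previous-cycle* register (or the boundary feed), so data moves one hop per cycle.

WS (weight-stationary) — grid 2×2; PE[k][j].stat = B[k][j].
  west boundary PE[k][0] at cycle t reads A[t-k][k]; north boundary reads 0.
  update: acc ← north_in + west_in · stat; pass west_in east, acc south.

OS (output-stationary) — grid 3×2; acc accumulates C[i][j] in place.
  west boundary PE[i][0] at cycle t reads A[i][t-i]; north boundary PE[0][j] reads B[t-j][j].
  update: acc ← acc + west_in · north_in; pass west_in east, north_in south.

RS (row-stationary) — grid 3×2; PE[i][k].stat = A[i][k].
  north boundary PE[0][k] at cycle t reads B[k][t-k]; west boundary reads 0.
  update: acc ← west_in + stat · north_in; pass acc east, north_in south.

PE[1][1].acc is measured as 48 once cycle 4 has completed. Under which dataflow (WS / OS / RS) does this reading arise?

dataflow = WS

— WS: 2×2; PE[1][1] trace:
  step 0 · PE1,1: acc=0; fwd→0 fwd↓0
  step 1 · PE1,1: acc=0; fwd→0 fwd↓0
  step 2 · PE1,1: acc=28; fwd→3 fwd↓28
  step 3 · PE1,1: acc=72; fwd→4 fwd↓72
  step 4 · PE1,1: acc=48; fwd→4 fwd↓48
— OS: 3×2; PE[1][1] trace:
  step 0 · PE1,1: acc=0; fwd→0 fwd↓0
  step 1 · PE1,1: acc=0; fwd→0 fwd↓0
  step 2 · PE1,1: acc=56; fwd→7 fwd↓8
  step 3 · PE1,1: acc=72; fwd→4 fwd↓4
  step 4 · PE1,1: acc=72; fwd→0 fwd↓0
— RS: 3×2; PE[1][1] trace:
  step 0 · PE1,1: acc=0; fwd→0 fwd↓0
  step 1 · PE1,1: acc=0; fwd→0 fwd↓0
  step 2 · PE1,1: acc=85; fwd→85 fwd↓9
  step 3 · PE1,1: acc=72; fwd→72 fwd↓4
  step 4 · PE1,1: acc=0; fwd→0 fwd↓0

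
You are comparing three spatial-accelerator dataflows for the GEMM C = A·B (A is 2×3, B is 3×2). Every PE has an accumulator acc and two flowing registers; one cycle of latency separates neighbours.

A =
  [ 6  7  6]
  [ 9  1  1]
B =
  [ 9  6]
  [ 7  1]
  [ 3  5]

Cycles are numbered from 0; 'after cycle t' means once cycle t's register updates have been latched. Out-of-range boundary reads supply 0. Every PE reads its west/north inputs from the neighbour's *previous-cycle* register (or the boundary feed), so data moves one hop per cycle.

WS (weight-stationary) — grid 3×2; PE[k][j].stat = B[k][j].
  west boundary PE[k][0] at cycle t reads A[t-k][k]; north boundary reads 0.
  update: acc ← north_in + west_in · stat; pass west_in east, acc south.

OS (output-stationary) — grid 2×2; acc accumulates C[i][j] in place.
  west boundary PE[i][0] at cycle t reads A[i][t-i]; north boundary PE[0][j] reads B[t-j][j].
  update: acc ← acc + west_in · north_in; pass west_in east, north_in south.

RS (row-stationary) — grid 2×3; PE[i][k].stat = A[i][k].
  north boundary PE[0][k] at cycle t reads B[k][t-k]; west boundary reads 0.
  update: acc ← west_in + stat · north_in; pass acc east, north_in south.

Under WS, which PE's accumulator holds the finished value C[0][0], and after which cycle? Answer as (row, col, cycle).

WS: C[0][0] accumulates in PE[2][0]:
  t=0 PE[2][0]: acc=0 h=0 v=0
  t=1 PE[2][0]: acc=0 h=0 v=0
  t=2 PE[2][0]: acc=121 h=6 v=121

(row, col, cycle) = (2, 0, 2)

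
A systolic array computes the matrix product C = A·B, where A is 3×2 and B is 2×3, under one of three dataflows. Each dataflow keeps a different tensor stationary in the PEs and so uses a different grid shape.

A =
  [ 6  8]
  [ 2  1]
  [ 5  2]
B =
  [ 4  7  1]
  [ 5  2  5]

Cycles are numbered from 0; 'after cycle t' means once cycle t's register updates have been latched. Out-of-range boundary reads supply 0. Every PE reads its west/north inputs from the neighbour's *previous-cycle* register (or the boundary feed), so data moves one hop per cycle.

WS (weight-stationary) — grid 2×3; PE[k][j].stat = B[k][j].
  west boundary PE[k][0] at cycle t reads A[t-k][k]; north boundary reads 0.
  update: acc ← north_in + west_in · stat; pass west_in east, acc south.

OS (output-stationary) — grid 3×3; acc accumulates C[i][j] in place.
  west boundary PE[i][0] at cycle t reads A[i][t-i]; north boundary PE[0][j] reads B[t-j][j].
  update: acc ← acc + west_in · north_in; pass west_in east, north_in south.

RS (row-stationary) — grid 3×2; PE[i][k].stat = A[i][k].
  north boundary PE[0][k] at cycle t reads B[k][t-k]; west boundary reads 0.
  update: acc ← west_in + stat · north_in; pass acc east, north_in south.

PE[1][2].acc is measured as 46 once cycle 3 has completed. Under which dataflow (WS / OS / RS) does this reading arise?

Under WS (2×3), PE[1][2]:
  t=0 PE[1][2]: acc=0 h=0 v=0
  t=1 PE[1][2]: acc=0 h=0 v=0
  t=2 PE[1][2]: acc=0 h=0 v=0
  t=3 PE[1][2]: acc=46 h=8 v=46
Under OS (3×3), PE[1][2]:
  t=0 PE[1][2]: acc=0 h=0 v=0
  t=1 PE[1][2]: acc=0 h=0 v=0
  t=2 PE[1][2]: acc=0 h=0 v=0
  t=3 PE[1][2]: acc=2 h=2 v=1
RS (3×2): PE[1][2] does not exist.

dataflow = WS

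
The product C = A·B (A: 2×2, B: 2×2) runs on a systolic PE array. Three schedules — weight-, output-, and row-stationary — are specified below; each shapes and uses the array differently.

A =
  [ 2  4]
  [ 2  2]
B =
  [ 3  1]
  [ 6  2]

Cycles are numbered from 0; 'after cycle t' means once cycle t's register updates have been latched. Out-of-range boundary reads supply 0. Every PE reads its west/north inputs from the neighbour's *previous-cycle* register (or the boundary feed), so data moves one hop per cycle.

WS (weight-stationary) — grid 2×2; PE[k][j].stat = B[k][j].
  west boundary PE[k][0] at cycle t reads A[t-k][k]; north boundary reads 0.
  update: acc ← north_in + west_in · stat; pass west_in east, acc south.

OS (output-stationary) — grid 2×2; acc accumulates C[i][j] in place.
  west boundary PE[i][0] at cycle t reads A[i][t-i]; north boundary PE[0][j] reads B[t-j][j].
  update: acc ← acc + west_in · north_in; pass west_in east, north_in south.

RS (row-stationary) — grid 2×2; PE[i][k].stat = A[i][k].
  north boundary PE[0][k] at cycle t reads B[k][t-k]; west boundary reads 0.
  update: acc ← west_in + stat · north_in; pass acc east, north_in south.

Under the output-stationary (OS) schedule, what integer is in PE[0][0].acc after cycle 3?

OS 2×2: PE[0][0] cycle-by-cycle (with neighbour feeds):
  t=0 PE[0][0]: acc=6 h=2 v=3
  t=1 PE[0][0]: acc=30 h=4 v=6
  t=2 PE[0][0]: acc=30 h=0 v=0
  t=3 PE[0][0]: acc=30 h=0 v=0

PE[0][0].acc = 30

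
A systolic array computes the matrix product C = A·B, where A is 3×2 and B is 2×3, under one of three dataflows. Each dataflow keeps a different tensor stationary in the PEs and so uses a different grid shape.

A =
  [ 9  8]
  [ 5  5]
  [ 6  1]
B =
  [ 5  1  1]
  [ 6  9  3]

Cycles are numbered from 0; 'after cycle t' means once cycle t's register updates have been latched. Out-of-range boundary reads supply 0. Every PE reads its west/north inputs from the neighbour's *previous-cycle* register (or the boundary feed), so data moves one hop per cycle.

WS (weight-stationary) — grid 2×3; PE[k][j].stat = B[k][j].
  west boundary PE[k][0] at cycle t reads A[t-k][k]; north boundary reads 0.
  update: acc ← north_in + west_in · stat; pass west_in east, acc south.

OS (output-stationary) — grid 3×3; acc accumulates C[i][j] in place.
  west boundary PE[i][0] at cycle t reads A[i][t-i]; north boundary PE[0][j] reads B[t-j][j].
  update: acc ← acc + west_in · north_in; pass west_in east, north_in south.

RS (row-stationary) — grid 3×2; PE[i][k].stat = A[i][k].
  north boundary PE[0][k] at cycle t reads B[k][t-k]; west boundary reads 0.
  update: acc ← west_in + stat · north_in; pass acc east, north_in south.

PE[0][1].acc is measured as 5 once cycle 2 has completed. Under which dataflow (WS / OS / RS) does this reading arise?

— WS: 2×3; PE[0][1] trace:
  @0  [0,1]  acc 0  |  →0  ↓0
  @1  [0,1]  acc 9  |  →9  ↓9
  @2  [0,1]  acc 5  |  →5  ↓5
— OS: 3×3; PE[0][1] trace:
  @0  [0,1]  acc 0  |  →0  ↓0
  @1  [0,1]  acc 9  |  →9  ↓1
  @2  [0,1]  acc 81  |  →8  ↓9
— RS: 3×2; PE[0][1] trace:
  @0  [0,1]  acc 0  |  →0  ↓0
  @1  [0,1]  acc 93  |  →93  ↓6
  @2  [0,1]  acc 81  |  →81  ↓9

dataflow = WS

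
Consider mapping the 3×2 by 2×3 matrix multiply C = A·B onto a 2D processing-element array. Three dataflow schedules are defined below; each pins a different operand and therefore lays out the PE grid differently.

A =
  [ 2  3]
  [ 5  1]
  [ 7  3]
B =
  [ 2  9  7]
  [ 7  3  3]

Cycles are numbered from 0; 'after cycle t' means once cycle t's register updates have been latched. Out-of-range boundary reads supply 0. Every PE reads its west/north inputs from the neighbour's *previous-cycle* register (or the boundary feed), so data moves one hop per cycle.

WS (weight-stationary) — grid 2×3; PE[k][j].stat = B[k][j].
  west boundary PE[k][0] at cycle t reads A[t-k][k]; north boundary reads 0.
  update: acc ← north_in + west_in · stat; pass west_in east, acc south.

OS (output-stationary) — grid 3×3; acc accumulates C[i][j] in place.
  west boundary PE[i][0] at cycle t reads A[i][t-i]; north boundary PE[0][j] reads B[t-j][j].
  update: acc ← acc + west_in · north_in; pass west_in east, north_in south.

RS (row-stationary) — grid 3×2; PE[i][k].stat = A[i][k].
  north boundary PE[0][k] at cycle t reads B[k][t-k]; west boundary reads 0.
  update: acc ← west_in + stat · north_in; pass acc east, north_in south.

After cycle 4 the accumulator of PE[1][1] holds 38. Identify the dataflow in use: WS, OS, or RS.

WS (2×3 grid), PE[1][1]:
  t=0 PE[1][1]: acc=0 h=0 v=0
  t=1 PE[1][1]: acc=0 h=0 v=0
  t=2 PE[1][1]: acc=27 h=3 v=27
  t=3 PE[1][1]: acc=48 h=1 v=48
  t=4 PE[1][1]: acc=72 h=3 v=72
OS (3×3 grid), PE[1][1]:
  t=0 PE[1][1]: acc=0 h=0 v=0
  t=1 PE[1][1]: acc=0 h=0 v=0
  t=2 PE[1][1]: acc=45 h=5 v=9
  t=3 PE[1][1]: acc=48 h=1 v=3
  t=4 PE[1][1]: acc=48 h=0 v=0
RS (3×2 grid), PE[1][1]:
  t=0 PE[1][1]: acc=0 h=0 v=0
  t=1 PE[1][1]: acc=0 h=0 v=0
  t=2 PE[1][1]: acc=17 h=17 v=7
  t=3 PE[1][1]: acc=48 h=48 v=3
  t=4 PE[1][1]: acc=38 h=38 v=3

dataflow = RS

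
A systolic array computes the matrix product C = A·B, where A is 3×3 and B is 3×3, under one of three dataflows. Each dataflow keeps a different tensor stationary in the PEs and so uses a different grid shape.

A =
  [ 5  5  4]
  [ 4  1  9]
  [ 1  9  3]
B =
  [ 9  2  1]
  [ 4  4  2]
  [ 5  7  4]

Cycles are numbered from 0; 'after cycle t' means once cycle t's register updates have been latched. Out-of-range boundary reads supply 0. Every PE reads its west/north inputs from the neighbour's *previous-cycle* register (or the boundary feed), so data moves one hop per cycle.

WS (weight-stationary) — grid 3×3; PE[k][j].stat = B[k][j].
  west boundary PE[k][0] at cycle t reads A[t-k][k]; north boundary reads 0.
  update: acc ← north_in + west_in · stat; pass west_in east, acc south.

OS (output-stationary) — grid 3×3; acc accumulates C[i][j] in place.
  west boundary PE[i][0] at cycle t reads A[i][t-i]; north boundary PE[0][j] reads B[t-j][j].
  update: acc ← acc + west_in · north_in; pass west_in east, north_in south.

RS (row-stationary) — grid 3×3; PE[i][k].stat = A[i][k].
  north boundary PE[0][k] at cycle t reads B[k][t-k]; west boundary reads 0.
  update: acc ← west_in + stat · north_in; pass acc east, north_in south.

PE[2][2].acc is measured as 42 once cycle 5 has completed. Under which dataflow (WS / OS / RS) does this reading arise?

dataflow = WS

— WS: 3×3; PE[2][2] trace:
  [0] (2,2) acc=0 (h:0 v:0)
  [1] (2,2) acc=0 (h:0 v:0)
  [2] (2,2) acc=0 (h:0 v:0)
  [3] (2,2) acc=0 (h:0 v:0)
  [4] (2,2) acc=31 (h:4 v:31)
  [5] (2,2) acc=42 (h:9 v:42)
— OS: 3×3; PE[2][2] trace:
  [0] (2,2) acc=0 (h:0 v:0)
  [1] (2,2) acc=0 (h:0 v:0)
  [2] (2,2) acc=0 (h:0 v:0)
  [3] (2,2) acc=0 (h:0 v:0)
  [4] (2,2) acc=1 (h:1 v:1)
  [5] (2,2) acc=19 (h:9 v:2)
— RS: 3×3; PE[2][2] trace:
  [0] (2,2) acc=0 (h:0 v:0)
  [1] (2,2) acc=0 (h:0 v:0)
  [2] (2,2) acc=0 (h:0 v:0)
  [3] (2,2) acc=0 (h:0 v:0)
  [4] (2,2) acc=60 (h:60 v:5)
  [5] (2,2) acc=59 (h:59 v:7)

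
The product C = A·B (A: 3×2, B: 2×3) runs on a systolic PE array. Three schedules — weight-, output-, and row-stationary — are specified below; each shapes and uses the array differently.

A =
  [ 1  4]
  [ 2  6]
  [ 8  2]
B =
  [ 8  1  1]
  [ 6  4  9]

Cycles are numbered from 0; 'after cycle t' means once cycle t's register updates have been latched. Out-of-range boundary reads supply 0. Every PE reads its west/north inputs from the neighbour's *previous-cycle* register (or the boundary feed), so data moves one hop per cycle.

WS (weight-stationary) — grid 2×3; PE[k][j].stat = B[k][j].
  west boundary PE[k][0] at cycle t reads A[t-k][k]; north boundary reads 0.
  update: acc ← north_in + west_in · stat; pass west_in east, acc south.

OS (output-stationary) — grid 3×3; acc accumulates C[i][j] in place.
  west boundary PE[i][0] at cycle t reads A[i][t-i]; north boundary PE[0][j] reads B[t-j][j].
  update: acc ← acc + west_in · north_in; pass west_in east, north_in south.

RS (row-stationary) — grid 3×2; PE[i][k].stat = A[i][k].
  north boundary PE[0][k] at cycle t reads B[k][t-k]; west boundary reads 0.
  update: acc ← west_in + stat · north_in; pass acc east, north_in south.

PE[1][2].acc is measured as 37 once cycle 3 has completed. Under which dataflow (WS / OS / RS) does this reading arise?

WS [2×3] PE[1][2] across cycles:
  after 0 — PE[1][2] acc=0, pass-E 0, pass-S 0
  after 1 — PE[1][2] acc=0, pass-E 0, pass-S 0
  after 2 — PE[1][2] acc=0, pass-E 0, pass-S 0
  after 3 — PE[1][2] acc=37, pass-E 4, pass-S 37
OS [3×3] PE[1][2] across cycles:
  after 0 — PE[1][2] acc=0, pass-E 0, pass-S 0
  after 1 — PE[1][2] acc=0, pass-E 0, pass-S 0
  after 2 — PE[1][2] acc=0, pass-E 0, pass-S 0
  after 3 — PE[1][2] acc=2, pass-E 2, pass-S 1
— RS: 3×2 array has no PE[1][2].

dataflow = WS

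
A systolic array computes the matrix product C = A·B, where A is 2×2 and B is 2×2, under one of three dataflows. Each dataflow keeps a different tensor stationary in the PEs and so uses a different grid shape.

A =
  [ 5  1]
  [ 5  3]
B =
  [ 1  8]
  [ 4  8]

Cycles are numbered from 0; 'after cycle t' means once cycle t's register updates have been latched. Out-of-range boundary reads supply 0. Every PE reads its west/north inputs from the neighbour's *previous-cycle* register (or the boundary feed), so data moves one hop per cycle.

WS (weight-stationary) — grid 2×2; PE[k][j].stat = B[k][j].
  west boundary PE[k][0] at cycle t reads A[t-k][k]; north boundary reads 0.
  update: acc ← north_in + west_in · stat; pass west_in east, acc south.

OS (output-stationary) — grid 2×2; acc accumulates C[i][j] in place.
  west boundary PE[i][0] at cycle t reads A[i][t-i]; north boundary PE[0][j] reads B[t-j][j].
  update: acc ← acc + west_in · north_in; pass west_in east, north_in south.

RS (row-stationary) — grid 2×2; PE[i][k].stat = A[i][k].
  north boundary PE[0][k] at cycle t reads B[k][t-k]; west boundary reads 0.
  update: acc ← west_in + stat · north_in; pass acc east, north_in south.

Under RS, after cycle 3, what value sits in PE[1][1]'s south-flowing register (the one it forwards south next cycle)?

register = 8

RS on a 2×2 grid — tracing PE[1][1] and its feeders:
  after 0 — PE[0][1] acc=0, pass-E 0, pass-S 0
  after 0 — PE[1][0] acc=0, pass-E 0, pass-S 0
  after 0 — PE[1][1] acc=0, pass-E 0, pass-S 0
  after 1 — PE[0][1] acc=9, pass-E 9, pass-S 4
  after 1 — PE[1][0] acc=5, pass-E 5, pass-S 1
  after 1 — PE[1][1] acc=0, pass-E 0, pass-S 0
  after 2 — PE[0][1] acc=48, pass-E 48, pass-S 8
  after 2 — PE[1][0] acc=40, pass-E 40, pass-S 8
  after 2 — PE[1][1] acc=17, pass-E 17, pass-S 4
  after 3 — PE[0][1] acc=0, pass-E 0, pass-S 0
  after 3 — PE[1][0] acc=0, pass-E 0, pass-S 0
  after 3 — PE[1][1] acc=64, pass-E 64, pass-S 8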